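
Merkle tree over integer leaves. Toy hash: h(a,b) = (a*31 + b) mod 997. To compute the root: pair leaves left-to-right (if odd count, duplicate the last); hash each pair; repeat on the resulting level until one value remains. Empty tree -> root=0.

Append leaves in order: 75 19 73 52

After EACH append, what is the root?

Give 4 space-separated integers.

Answer: 75 350 225 204

Derivation:
After append 75 (leaves=[75]):
  L0: [75]
  root=75
After append 19 (leaves=[75, 19]):
  L0: [75, 19]
  L1: h(75,19)=(75*31+19)%997=350 -> [350]
  root=350
After append 73 (leaves=[75, 19, 73]):
  L0: [75, 19, 73]
  L1: h(75,19)=(75*31+19)%997=350 h(73,73)=(73*31+73)%997=342 -> [350, 342]
  L2: h(350,342)=(350*31+342)%997=225 -> [225]
  root=225
After append 52 (leaves=[75, 19, 73, 52]):
  L0: [75, 19, 73, 52]
  L1: h(75,19)=(75*31+19)%997=350 h(73,52)=(73*31+52)%997=321 -> [350, 321]
  L2: h(350,321)=(350*31+321)%997=204 -> [204]
  root=204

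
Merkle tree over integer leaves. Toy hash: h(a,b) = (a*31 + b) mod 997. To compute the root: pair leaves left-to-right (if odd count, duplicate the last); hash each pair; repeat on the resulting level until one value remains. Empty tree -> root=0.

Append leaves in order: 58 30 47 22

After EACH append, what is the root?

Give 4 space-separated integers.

After append 58 (leaves=[58]):
  L0: [58]
  root=58
After append 30 (leaves=[58, 30]):
  L0: [58, 30]
  L1: h(58,30)=(58*31+30)%997=831 -> [831]
  root=831
After append 47 (leaves=[58, 30, 47]):
  L0: [58, 30, 47]
  L1: h(58,30)=(58*31+30)%997=831 h(47,47)=(47*31+47)%997=507 -> [831, 507]
  L2: h(831,507)=(831*31+507)%997=346 -> [346]
  root=346
After append 22 (leaves=[58, 30, 47, 22]):
  L0: [58, 30, 47, 22]
  L1: h(58,30)=(58*31+30)%997=831 h(47,22)=(47*31+22)%997=482 -> [831, 482]
  L2: h(831,482)=(831*31+482)%997=321 -> [321]
  root=321

Answer: 58 831 346 321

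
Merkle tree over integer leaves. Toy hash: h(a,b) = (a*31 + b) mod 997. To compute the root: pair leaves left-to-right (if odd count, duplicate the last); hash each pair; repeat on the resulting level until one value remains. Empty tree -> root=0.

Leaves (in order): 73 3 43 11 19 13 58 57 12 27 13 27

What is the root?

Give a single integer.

Answer: 744

Derivation:
L0: [73, 3, 43, 11, 19, 13, 58, 57, 12, 27, 13, 27]
L1: h(73,3)=(73*31+3)%997=272 h(43,11)=(43*31+11)%997=347 h(19,13)=(19*31+13)%997=602 h(58,57)=(58*31+57)%997=858 h(12,27)=(12*31+27)%997=399 h(13,27)=(13*31+27)%997=430 -> [272, 347, 602, 858, 399, 430]
L2: h(272,347)=(272*31+347)%997=803 h(602,858)=(602*31+858)%997=577 h(399,430)=(399*31+430)%997=835 -> [803, 577, 835]
L3: h(803,577)=(803*31+577)%997=545 h(835,835)=(835*31+835)%997=798 -> [545, 798]
L4: h(545,798)=(545*31+798)%997=744 -> [744]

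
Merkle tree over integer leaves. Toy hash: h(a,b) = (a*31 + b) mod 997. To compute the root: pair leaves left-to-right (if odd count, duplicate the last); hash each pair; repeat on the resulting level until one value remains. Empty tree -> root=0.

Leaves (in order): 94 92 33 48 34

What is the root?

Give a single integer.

Answer: 678

Derivation:
L0: [94, 92, 33, 48, 34]
L1: h(94,92)=(94*31+92)%997=15 h(33,48)=(33*31+48)%997=74 h(34,34)=(34*31+34)%997=91 -> [15, 74, 91]
L2: h(15,74)=(15*31+74)%997=539 h(91,91)=(91*31+91)%997=918 -> [539, 918]
L3: h(539,918)=(539*31+918)%997=678 -> [678]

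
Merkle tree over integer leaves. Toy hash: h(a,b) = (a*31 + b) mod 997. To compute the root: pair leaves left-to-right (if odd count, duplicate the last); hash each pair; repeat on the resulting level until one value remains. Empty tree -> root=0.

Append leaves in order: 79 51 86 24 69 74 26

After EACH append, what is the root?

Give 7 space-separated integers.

After append 79 (leaves=[79]):
  L0: [79]
  root=79
After append 51 (leaves=[79, 51]):
  L0: [79, 51]
  L1: h(79,51)=(79*31+51)%997=506 -> [506]
  root=506
After append 86 (leaves=[79, 51, 86]):
  L0: [79, 51, 86]
  L1: h(79,51)=(79*31+51)%997=506 h(86,86)=(86*31+86)%997=758 -> [506, 758]
  L2: h(506,758)=(506*31+758)%997=492 -> [492]
  root=492
After append 24 (leaves=[79, 51, 86, 24]):
  L0: [79, 51, 86, 24]
  L1: h(79,51)=(79*31+51)%997=506 h(86,24)=(86*31+24)%997=696 -> [506, 696]
  L2: h(506,696)=(506*31+696)%997=430 -> [430]
  root=430
After append 69 (leaves=[79, 51, 86, 24, 69]):
  L0: [79, 51, 86, 24, 69]
  L1: h(79,51)=(79*31+51)%997=506 h(86,24)=(86*31+24)%997=696 h(69,69)=(69*31+69)%997=214 -> [506, 696, 214]
  L2: h(506,696)=(506*31+696)%997=430 h(214,214)=(214*31+214)%997=866 -> [430, 866]
  L3: h(430,866)=(430*31+866)%997=238 -> [238]
  root=238
After append 74 (leaves=[79, 51, 86, 24, 69, 74]):
  L0: [79, 51, 86, 24, 69, 74]
  L1: h(79,51)=(79*31+51)%997=506 h(86,24)=(86*31+24)%997=696 h(69,74)=(69*31+74)%997=219 -> [506, 696, 219]
  L2: h(506,696)=(506*31+696)%997=430 h(219,219)=(219*31+219)%997=29 -> [430, 29]
  L3: h(430,29)=(430*31+29)%997=398 -> [398]
  root=398
After append 26 (leaves=[79, 51, 86, 24, 69, 74, 26]):
  L0: [79, 51, 86, 24, 69, 74, 26]
  L1: h(79,51)=(79*31+51)%997=506 h(86,24)=(86*31+24)%997=696 h(69,74)=(69*31+74)%997=219 h(26,26)=(26*31+26)%997=832 -> [506, 696, 219, 832]
  L2: h(506,696)=(506*31+696)%997=430 h(219,832)=(219*31+832)%997=642 -> [430, 642]
  L3: h(430,642)=(430*31+642)%997=14 -> [14]
  root=14

Answer: 79 506 492 430 238 398 14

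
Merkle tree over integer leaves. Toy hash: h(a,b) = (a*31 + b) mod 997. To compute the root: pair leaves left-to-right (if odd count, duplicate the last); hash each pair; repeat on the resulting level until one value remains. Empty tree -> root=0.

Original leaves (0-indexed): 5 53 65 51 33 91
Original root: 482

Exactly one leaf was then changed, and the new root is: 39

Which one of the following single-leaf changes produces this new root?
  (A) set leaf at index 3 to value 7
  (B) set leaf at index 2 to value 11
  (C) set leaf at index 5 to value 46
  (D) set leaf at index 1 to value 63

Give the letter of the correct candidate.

Answer: C

Derivation:
Original leaves: [5, 53, 65, 51, 33, 91]
Target new root: 39
Try each candidate change and compute the resulting root:
Candidate A: set leaf[3] = 7 -> leaves = [5, 53, 65, 7, 33, 91]
  L0: [5, 53, 65, 7, 33, 91]
  L1: h(5,53)=(5*31+53)%997=208 h(65,7)=(65*31+7)%997=28 h(33,91)=(33*31+91)%997=117 -> [208, 28, 117]
  L2: h(208,28)=(208*31+28)%997=494 h(117,117)=(117*31+117)%997=753 -> [494, 753]
  L3: h(494,753)=(494*31+753)%997=115 -> [115]
  root = 115 != target 39
Candidate B: set leaf[2] = 11 -> leaves = [5, 53, 11, 51, 33, 91]
  L0: [5, 53, 11, 51, 33, 91]
  L1: h(5,53)=(5*31+53)%997=208 h(11,51)=(11*31+51)%997=392 h(33,91)=(33*31+91)%997=117 -> [208, 392, 117]
  L2: h(208,392)=(208*31+392)%997=858 h(117,117)=(117*31+117)%997=753 -> [858, 753]
  L3: h(858,753)=(858*31+753)%997=432 -> [432]
  root = 432 != target 39
Candidate C: set leaf[5] = 46 -> leaves = [5, 53, 65, 51, 33, 46]
  L0: [5, 53, 65, 51, 33, 46]
  L1: h(5,53)=(5*31+53)%997=208 h(65,51)=(65*31+51)%997=72 h(33,46)=(33*31+46)%997=72 -> [208, 72, 72]
  L2: h(208,72)=(208*31+72)%997=538 h(72,72)=(72*31+72)%997=310 -> [538, 310]
  L3: h(538,310)=(538*31+310)%997=39 -> [39]
  root = 39 == target 39  ** MATCH **
Candidate D: set leaf[1] = 63 -> leaves = [5, 63, 65, 51, 33, 91]
  L0: [5, 63, 65, 51, 33, 91]
  L1: h(5,63)=(5*31+63)%997=218 h(65,51)=(65*31+51)%997=72 h(33,91)=(33*31+91)%997=117 -> [218, 72, 117]
  L2: h(218,72)=(218*31+72)%997=848 h(117,117)=(117*31+117)%997=753 -> [848, 753]
  L3: h(848,753)=(848*31+753)%997=122 -> [122]
  root = 122 != target 39
Candidate C produces the target root.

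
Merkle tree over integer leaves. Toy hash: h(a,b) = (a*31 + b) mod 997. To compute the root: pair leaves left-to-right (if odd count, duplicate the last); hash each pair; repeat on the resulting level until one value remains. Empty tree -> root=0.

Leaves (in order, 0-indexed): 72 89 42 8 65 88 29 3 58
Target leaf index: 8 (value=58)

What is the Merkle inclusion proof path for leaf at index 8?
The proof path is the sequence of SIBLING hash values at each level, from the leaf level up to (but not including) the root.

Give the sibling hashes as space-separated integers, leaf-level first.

Answer: 58 859 569 218

Derivation:
L0 (leaves): [72, 89, 42, 8, 65, 88, 29, 3, 58], target index=8
L1: h(72,89)=(72*31+89)%997=327 [pair 0] h(42,8)=(42*31+8)%997=313 [pair 1] h(65,88)=(65*31+88)%997=109 [pair 2] h(29,3)=(29*31+3)%997=902 [pair 3] h(58,58)=(58*31+58)%997=859 [pair 4] -> [327, 313, 109, 902, 859]
  Sibling for proof at L0: 58
L2: h(327,313)=(327*31+313)%997=480 [pair 0] h(109,902)=(109*31+902)%997=293 [pair 1] h(859,859)=(859*31+859)%997=569 [pair 2] -> [480, 293, 569]
  Sibling for proof at L1: 859
L3: h(480,293)=(480*31+293)%997=218 [pair 0] h(569,569)=(569*31+569)%997=262 [pair 1] -> [218, 262]
  Sibling for proof at L2: 569
L4: h(218,262)=(218*31+262)%997=41 [pair 0] -> [41]
  Sibling for proof at L3: 218
Root: 41
Proof path (sibling hashes from leaf to root): [58, 859, 569, 218]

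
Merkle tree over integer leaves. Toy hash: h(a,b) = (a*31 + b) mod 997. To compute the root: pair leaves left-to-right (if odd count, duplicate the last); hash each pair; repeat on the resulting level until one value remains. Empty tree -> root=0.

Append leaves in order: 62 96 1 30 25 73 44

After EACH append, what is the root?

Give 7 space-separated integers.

Answer: 62 24 776 805 705 247 807

Derivation:
After append 62 (leaves=[62]):
  L0: [62]
  root=62
After append 96 (leaves=[62, 96]):
  L0: [62, 96]
  L1: h(62,96)=(62*31+96)%997=24 -> [24]
  root=24
After append 1 (leaves=[62, 96, 1]):
  L0: [62, 96, 1]
  L1: h(62,96)=(62*31+96)%997=24 h(1,1)=(1*31+1)%997=32 -> [24, 32]
  L2: h(24,32)=(24*31+32)%997=776 -> [776]
  root=776
After append 30 (leaves=[62, 96, 1, 30]):
  L0: [62, 96, 1, 30]
  L1: h(62,96)=(62*31+96)%997=24 h(1,30)=(1*31+30)%997=61 -> [24, 61]
  L2: h(24,61)=(24*31+61)%997=805 -> [805]
  root=805
After append 25 (leaves=[62, 96, 1, 30, 25]):
  L0: [62, 96, 1, 30, 25]
  L1: h(62,96)=(62*31+96)%997=24 h(1,30)=(1*31+30)%997=61 h(25,25)=(25*31+25)%997=800 -> [24, 61, 800]
  L2: h(24,61)=(24*31+61)%997=805 h(800,800)=(800*31+800)%997=675 -> [805, 675]
  L3: h(805,675)=(805*31+675)%997=705 -> [705]
  root=705
After append 73 (leaves=[62, 96, 1, 30, 25, 73]):
  L0: [62, 96, 1, 30, 25, 73]
  L1: h(62,96)=(62*31+96)%997=24 h(1,30)=(1*31+30)%997=61 h(25,73)=(25*31+73)%997=848 -> [24, 61, 848]
  L2: h(24,61)=(24*31+61)%997=805 h(848,848)=(848*31+848)%997=217 -> [805, 217]
  L3: h(805,217)=(805*31+217)%997=247 -> [247]
  root=247
After append 44 (leaves=[62, 96, 1, 30, 25, 73, 44]):
  L0: [62, 96, 1, 30, 25, 73, 44]
  L1: h(62,96)=(62*31+96)%997=24 h(1,30)=(1*31+30)%997=61 h(25,73)=(25*31+73)%997=848 h(44,44)=(44*31+44)%997=411 -> [24, 61, 848, 411]
  L2: h(24,61)=(24*31+61)%997=805 h(848,411)=(848*31+411)%997=777 -> [805, 777]
  L3: h(805,777)=(805*31+777)%997=807 -> [807]
  root=807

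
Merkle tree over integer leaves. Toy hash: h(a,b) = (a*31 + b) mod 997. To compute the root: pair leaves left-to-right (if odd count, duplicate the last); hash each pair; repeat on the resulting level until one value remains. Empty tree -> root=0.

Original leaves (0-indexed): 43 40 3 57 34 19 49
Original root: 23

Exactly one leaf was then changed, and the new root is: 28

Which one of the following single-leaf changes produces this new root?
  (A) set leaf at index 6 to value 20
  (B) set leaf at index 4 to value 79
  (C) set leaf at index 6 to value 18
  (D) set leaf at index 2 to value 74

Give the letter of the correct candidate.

Original leaves: [43, 40, 3, 57, 34, 19, 49]
Target new root: 28
Try each candidate change and compute the resulting root:
Candidate A: set leaf[6] = 20 -> leaves = [43, 40, 3, 57, 34, 19, 20]
  L0: [43, 40, 3, 57, 34, 19, 20]
  L1: h(43,40)=(43*31+40)%997=376 h(3,57)=(3*31+57)%997=150 h(34,19)=(34*31+19)%997=76 h(20,20)=(20*31+20)%997=640 -> [376, 150, 76, 640]
  L2: h(376,150)=(376*31+150)%997=839 h(76,640)=(76*31+640)%997=5 -> [839, 5]
  L3: h(839,5)=(839*31+5)%997=92 -> [92]
  root = 92 != target 28
Candidate B: set leaf[4] = 79 -> leaves = [43, 40, 3, 57, 79, 19, 49]
  L0: [43, 40, 3, 57, 79, 19, 49]
  L1: h(43,40)=(43*31+40)%997=376 h(3,57)=(3*31+57)%997=150 h(79,19)=(79*31+19)%997=474 h(49,49)=(49*31+49)%997=571 -> [376, 150, 474, 571]
  L2: h(376,150)=(376*31+150)%997=839 h(474,571)=(474*31+571)%997=310 -> [839, 310]
  L3: h(839,310)=(839*31+310)%997=397 -> [397]
  root = 397 != target 28
Candidate C: set leaf[6] = 18 -> leaves = [43, 40, 3, 57, 34, 19, 18]
  L0: [43, 40, 3, 57, 34, 19, 18]
  L1: h(43,40)=(43*31+40)%997=376 h(3,57)=(3*31+57)%997=150 h(34,19)=(34*31+19)%997=76 h(18,18)=(18*31+18)%997=576 -> [376, 150, 76, 576]
  L2: h(376,150)=(376*31+150)%997=839 h(76,576)=(76*31+576)%997=938 -> [839, 938]
  L3: h(839,938)=(839*31+938)%997=28 -> [28]
  root = 28 == target 28  ** MATCH **
Candidate D: set leaf[2] = 74 -> leaves = [43, 40, 74, 57, 34, 19, 49]
  L0: [43, 40, 74, 57, 34, 19, 49]
  L1: h(43,40)=(43*31+40)%997=376 h(74,57)=(74*31+57)%997=357 h(34,19)=(34*31+19)%997=76 h(49,49)=(49*31+49)%997=571 -> [376, 357, 76, 571]
  L2: h(376,357)=(376*31+357)%997=49 h(76,571)=(76*31+571)%997=933 -> [49, 933]
  L3: h(49,933)=(49*31+933)%997=458 -> [458]
  root = 458 != target 28
Candidate C produces the target root.

Answer: C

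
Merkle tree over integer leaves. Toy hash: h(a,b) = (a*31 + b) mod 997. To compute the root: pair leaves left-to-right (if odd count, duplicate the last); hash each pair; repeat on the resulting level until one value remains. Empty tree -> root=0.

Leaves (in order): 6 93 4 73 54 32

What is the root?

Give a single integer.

L0: [6, 93, 4, 73, 54, 32]
L1: h(6,93)=(6*31+93)%997=279 h(4,73)=(4*31+73)%997=197 h(54,32)=(54*31+32)%997=709 -> [279, 197, 709]
L2: h(279,197)=(279*31+197)%997=870 h(709,709)=(709*31+709)%997=754 -> [870, 754]
L3: h(870,754)=(870*31+754)%997=805 -> [805]

Answer: 805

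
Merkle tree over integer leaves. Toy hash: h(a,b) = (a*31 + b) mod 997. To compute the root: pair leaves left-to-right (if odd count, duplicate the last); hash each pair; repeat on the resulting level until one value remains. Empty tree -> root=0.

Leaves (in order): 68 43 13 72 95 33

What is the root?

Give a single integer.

L0: [68, 43, 13, 72, 95, 33]
L1: h(68,43)=(68*31+43)%997=157 h(13,72)=(13*31+72)%997=475 h(95,33)=(95*31+33)%997=984 -> [157, 475, 984]
L2: h(157,475)=(157*31+475)%997=357 h(984,984)=(984*31+984)%997=581 -> [357, 581]
L3: h(357,581)=(357*31+581)%997=681 -> [681]

Answer: 681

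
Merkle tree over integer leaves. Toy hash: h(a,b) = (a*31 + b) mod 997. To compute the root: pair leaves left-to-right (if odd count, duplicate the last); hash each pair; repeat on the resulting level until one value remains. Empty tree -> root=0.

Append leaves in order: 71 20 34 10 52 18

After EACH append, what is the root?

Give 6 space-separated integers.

After append 71 (leaves=[71]):
  L0: [71]
  root=71
After append 20 (leaves=[71, 20]):
  L0: [71, 20]
  L1: h(71,20)=(71*31+20)%997=227 -> [227]
  root=227
After append 34 (leaves=[71, 20, 34]):
  L0: [71, 20, 34]
  L1: h(71,20)=(71*31+20)%997=227 h(34,34)=(34*31+34)%997=91 -> [227, 91]
  L2: h(227,91)=(227*31+91)%997=149 -> [149]
  root=149
After append 10 (leaves=[71, 20, 34, 10]):
  L0: [71, 20, 34, 10]
  L1: h(71,20)=(71*31+20)%997=227 h(34,10)=(34*31+10)%997=67 -> [227, 67]
  L2: h(227,67)=(227*31+67)%997=125 -> [125]
  root=125
After append 52 (leaves=[71, 20, 34, 10, 52]):
  L0: [71, 20, 34, 10, 52]
  L1: h(71,20)=(71*31+20)%997=227 h(34,10)=(34*31+10)%997=67 h(52,52)=(52*31+52)%997=667 -> [227, 67, 667]
  L2: h(227,67)=(227*31+67)%997=125 h(667,667)=(667*31+667)%997=407 -> [125, 407]
  L3: h(125,407)=(125*31+407)%997=294 -> [294]
  root=294
After append 18 (leaves=[71, 20, 34, 10, 52, 18]):
  L0: [71, 20, 34, 10, 52, 18]
  L1: h(71,20)=(71*31+20)%997=227 h(34,10)=(34*31+10)%997=67 h(52,18)=(52*31+18)%997=633 -> [227, 67, 633]
  L2: h(227,67)=(227*31+67)%997=125 h(633,633)=(633*31+633)%997=316 -> [125, 316]
  L3: h(125,316)=(125*31+316)%997=203 -> [203]
  root=203

Answer: 71 227 149 125 294 203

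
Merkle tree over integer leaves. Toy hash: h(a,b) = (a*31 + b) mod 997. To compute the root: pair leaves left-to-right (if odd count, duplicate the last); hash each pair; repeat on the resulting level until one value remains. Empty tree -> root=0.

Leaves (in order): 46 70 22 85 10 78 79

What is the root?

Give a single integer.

L0: [46, 70, 22, 85, 10, 78, 79]
L1: h(46,70)=(46*31+70)%997=499 h(22,85)=(22*31+85)%997=767 h(10,78)=(10*31+78)%997=388 h(79,79)=(79*31+79)%997=534 -> [499, 767, 388, 534]
L2: h(499,767)=(499*31+767)%997=284 h(388,534)=(388*31+534)%997=598 -> [284, 598]
L3: h(284,598)=(284*31+598)%997=429 -> [429]

Answer: 429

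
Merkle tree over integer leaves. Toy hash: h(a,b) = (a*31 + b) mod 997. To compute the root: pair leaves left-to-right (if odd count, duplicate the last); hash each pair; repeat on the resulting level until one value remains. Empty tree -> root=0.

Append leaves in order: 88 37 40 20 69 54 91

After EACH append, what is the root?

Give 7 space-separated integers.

Answer: 88 771 256 236 206 723 445

Derivation:
After append 88 (leaves=[88]):
  L0: [88]
  root=88
After append 37 (leaves=[88, 37]):
  L0: [88, 37]
  L1: h(88,37)=(88*31+37)%997=771 -> [771]
  root=771
After append 40 (leaves=[88, 37, 40]):
  L0: [88, 37, 40]
  L1: h(88,37)=(88*31+37)%997=771 h(40,40)=(40*31+40)%997=283 -> [771, 283]
  L2: h(771,283)=(771*31+283)%997=256 -> [256]
  root=256
After append 20 (leaves=[88, 37, 40, 20]):
  L0: [88, 37, 40, 20]
  L1: h(88,37)=(88*31+37)%997=771 h(40,20)=(40*31+20)%997=263 -> [771, 263]
  L2: h(771,263)=(771*31+263)%997=236 -> [236]
  root=236
After append 69 (leaves=[88, 37, 40, 20, 69]):
  L0: [88, 37, 40, 20, 69]
  L1: h(88,37)=(88*31+37)%997=771 h(40,20)=(40*31+20)%997=263 h(69,69)=(69*31+69)%997=214 -> [771, 263, 214]
  L2: h(771,263)=(771*31+263)%997=236 h(214,214)=(214*31+214)%997=866 -> [236, 866]
  L3: h(236,866)=(236*31+866)%997=206 -> [206]
  root=206
After append 54 (leaves=[88, 37, 40, 20, 69, 54]):
  L0: [88, 37, 40, 20, 69, 54]
  L1: h(88,37)=(88*31+37)%997=771 h(40,20)=(40*31+20)%997=263 h(69,54)=(69*31+54)%997=199 -> [771, 263, 199]
  L2: h(771,263)=(771*31+263)%997=236 h(199,199)=(199*31+199)%997=386 -> [236, 386]
  L3: h(236,386)=(236*31+386)%997=723 -> [723]
  root=723
After append 91 (leaves=[88, 37, 40, 20, 69, 54, 91]):
  L0: [88, 37, 40, 20, 69, 54, 91]
  L1: h(88,37)=(88*31+37)%997=771 h(40,20)=(40*31+20)%997=263 h(69,54)=(69*31+54)%997=199 h(91,91)=(91*31+91)%997=918 -> [771, 263, 199, 918]
  L2: h(771,263)=(771*31+263)%997=236 h(199,918)=(199*31+918)%997=108 -> [236, 108]
  L3: h(236,108)=(236*31+108)%997=445 -> [445]
  root=445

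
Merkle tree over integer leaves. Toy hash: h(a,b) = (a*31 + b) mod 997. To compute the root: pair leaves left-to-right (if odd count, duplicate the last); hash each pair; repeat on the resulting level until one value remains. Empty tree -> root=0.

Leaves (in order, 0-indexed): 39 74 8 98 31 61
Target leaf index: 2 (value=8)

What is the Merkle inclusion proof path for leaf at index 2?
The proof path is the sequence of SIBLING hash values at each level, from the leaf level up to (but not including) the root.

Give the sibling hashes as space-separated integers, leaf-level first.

L0 (leaves): [39, 74, 8, 98, 31, 61], target index=2
L1: h(39,74)=(39*31+74)%997=286 [pair 0] h(8,98)=(8*31+98)%997=346 [pair 1] h(31,61)=(31*31+61)%997=25 [pair 2] -> [286, 346, 25]
  Sibling for proof at L0: 98
L2: h(286,346)=(286*31+346)%997=239 [pair 0] h(25,25)=(25*31+25)%997=800 [pair 1] -> [239, 800]
  Sibling for proof at L1: 286
L3: h(239,800)=(239*31+800)%997=233 [pair 0] -> [233]
  Sibling for proof at L2: 800
Root: 233
Proof path (sibling hashes from leaf to root): [98, 286, 800]

Answer: 98 286 800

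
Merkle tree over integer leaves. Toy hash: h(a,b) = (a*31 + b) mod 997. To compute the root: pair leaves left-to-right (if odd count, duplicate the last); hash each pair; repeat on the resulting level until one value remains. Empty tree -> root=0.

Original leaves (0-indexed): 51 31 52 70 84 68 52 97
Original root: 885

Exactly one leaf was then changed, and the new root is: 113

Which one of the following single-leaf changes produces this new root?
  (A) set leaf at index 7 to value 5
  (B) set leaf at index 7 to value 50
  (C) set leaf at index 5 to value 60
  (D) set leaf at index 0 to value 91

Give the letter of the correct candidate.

Original leaves: [51, 31, 52, 70, 84, 68, 52, 97]
Target new root: 113
Try each candidate change and compute the resulting root:
Candidate A: set leaf[7] = 5 -> leaves = [51, 31, 52, 70, 84, 68, 52, 5]
  L0: [51, 31, 52, 70, 84, 68, 52, 5]
  L1: h(51,31)=(51*31+31)%997=615 h(52,70)=(52*31+70)%997=685 h(84,68)=(84*31+68)%997=678 h(52,5)=(52*31+5)%997=620 -> [615, 685, 678, 620]
  L2: h(615,685)=(615*31+685)%997=807 h(678,620)=(678*31+620)%997=701 -> [807, 701]
  L3: h(807,701)=(807*31+701)%997=793 -> [793]
  root = 793 != target 113
Candidate B: set leaf[7] = 50 -> leaves = [51, 31, 52, 70, 84, 68, 52, 50]
  L0: [51, 31, 52, 70, 84, 68, 52, 50]
  L1: h(51,31)=(51*31+31)%997=615 h(52,70)=(52*31+70)%997=685 h(84,68)=(84*31+68)%997=678 h(52,50)=(52*31+50)%997=665 -> [615, 685, 678, 665]
  L2: h(615,685)=(615*31+685)%997=807 h(678,665)=(678*31+665)%997=746 -> [807, 746]
  L3: h(807,746)=(807*31+746)%997=838 -> [838]
  root = 838 != target 113
Candidate C: set leaf[5] = 60 -> leaves = [51, 31, 52, 70, 84, 60, 52, 97]
  L0: [51, 31, 52, 70, 84, 60, 52, 97]
  L1: h(51,31)=(51*31+31)%997=615 h(52,70)=(52*31+70)%997=685 h(84,60)=(84*31+60)%997=670 h(52,97)=(52*31+97)%997=712 -> [615, 685, 670, 712]
  L2: h(615,685)=(615*31+685)%997=807 h(670,712)=(670*31+712)%997=545 -> [807, 545]
  L3: h(807,545)=(807*31+545)%997=637 -> [637]
  root = 637 != target 113
Candidate D: set leaf[0] = 91 -> leaves = [91, 31, 52, 70, 84, 68, 52, 97]
  L0: [91, 31, 52, 70, 84, 68, 52, 97]
  L1: h(91,31)=(91*31+31)%997=858 h(52,70)=(52*31+70)%997=685 h(84,68)=(84*31+68)%997=678 h(52,97)=(52*31+97)%997=712 -> [858, 685, 678, 712]
  L2: h(858,685)=(858*31+685)%997=364 h(678,712)=(678*31+712)%997=793 -> [364, 793]
  L3: h(364,793)=(364*31+793)%997=113 -> [113]
  root = 113 == target 113  ** MATCH **
Candidate D produces the target root.

Answer: D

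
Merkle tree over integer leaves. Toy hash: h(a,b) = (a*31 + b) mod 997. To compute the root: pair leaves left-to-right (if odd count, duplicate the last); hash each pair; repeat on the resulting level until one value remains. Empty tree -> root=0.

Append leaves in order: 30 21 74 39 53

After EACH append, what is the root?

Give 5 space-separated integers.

After append 30 (leaves=[30]):
  L0: [30]
  root=30
After append 21 (leaves=[30, 21]):
  L0: [30, 21]
  L1: h(30,21)=(30*31+21)%997=951 -> [951]
  root=951
After append 74 (leaves=[30, 21, 74]):
  L0: [30, 21, 74]
  L1: h(30,21)=(30*31+21)%997=951 h(74,74)=(74*31+74)%997=374 -> [951, 374]
  L2: h(951,374)=(951*31+374)%997=942 -> [942]
  root=942
After append 39 (leaves=[30, 21, 74, 39]):
  L0: [30, 21, 74, 39]
  L1: h(30,21)=(30*31+21)%997=951 h(74,39)=(74*31+39)%997=339 -> [951, 339]
  L2: h(951,339)=(951*31+339)%997=907 -> [907]
  root=907
After append 53 (leaves=[30, 21, 74, 39, 53]):
  L0: [30, 21, 74, 39, 53]
  L1: h(30,21)=(30*31+21)%997=951 h(74,39)=(74*31+39)%997=339 h(53,53)=(53*31+53)%997=699 -> [951, 339, 699]
  L2: h(951,339)=(951*31+339)%997=907 h(699,699)=(699*31+699)%997=434 -> [907, 434]
  L3: h(907,434)=(907*31+434)%997=635 -> [635]
  root=635

Answer: 30 951 942 907 635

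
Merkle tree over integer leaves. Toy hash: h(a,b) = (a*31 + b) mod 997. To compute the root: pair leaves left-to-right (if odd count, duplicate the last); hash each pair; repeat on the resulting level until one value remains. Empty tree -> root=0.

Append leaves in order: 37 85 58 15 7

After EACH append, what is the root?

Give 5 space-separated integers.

After append 37 (leaves=[37]):
  L0: [37]
  root=37
After append 85 (leaves=[37, 85]):
  L0: [37, 85]
  L1: h(37,85)=(37*31+85)%997=235 -> [235]
  root=235
After append 58 (leaves=[37, 85, 58]):
  L0: [37, 85, 58]
  L1: h(37,85)=(37*31+85)%997=235 h(58,58)=(58*31+58)%997=859 -> [235, 859]
  L2: h(235,859)=(235*31+859)%997=168 -> [168]
  root=168
After append 15 (leaves=[37, 85, 58, 15]):
  L0: [37, 85, 58, 15]
  L1: h(37,85)=(37*31+85)%997=235 h(58,15)=(58*31+15)%997=816 -> [235, 816]
  L2: h(235,816)=(235*31+816)%997=125 -> [125]
  root=125
After append 7 (leaves=[37, 85, 58, 15, 7]):
  L0: [37, 85, 58, 15, 7]
  L1: h(37,85)=(37*31+85)%997=235 h(58,15)=(58*31+15)%997=816 h(7,7)=(7*31+7)%997=224 -> [235, 816, 224]
  L2: h(235,816)=(235*31+816)%997=125 h(224,224)=(224*31+224)%997=189 -> [125, 189]
  L3: h(125,189)=(125*31+189)%997=76 -> [76]
  root=76

Answer: 37 235 168 125 76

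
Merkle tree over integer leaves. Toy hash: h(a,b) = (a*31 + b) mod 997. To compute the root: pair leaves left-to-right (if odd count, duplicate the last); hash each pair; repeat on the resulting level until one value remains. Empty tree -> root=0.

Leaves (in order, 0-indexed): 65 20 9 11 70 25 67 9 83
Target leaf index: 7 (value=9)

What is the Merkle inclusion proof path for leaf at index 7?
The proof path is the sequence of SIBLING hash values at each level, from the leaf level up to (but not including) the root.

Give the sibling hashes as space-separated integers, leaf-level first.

Answer: 67 201 564 925

Derivation:
L0 (leaves): [65, 20, 9, 11, 70, 25, 67, 9, 83], target index=7
L1: h(65,20)=(65*31+20)%997=41 [pair 0] h(9,11)=(9*31+11)%997=290 [pair 1] h(70,25)=(70*31+25)%997=201 [pair 2] h(67,9)=(67*31+9)%997=92 [pair 3] h(83,83)=(83*31+83)%997=662 [pair 4] -> [41, 290, 201, 92, 662]
  Sibling for proof at L0: 67
L2: h(41,290)=(41*31+290)%997=564 [pair 0] h(201,92)=(201*31+92)%997=341 [pair 1] h(662,662)=(662*31+662)%997=247 [pair 2] -> [564, 341, 247]
  Sibling for proof at L1: 201
L3: h(564,341)=(564*31+341)%997=876 [pair 0] h(247,247)=(247*31+247)%997=925 [pair 1] -> [876, 925]
  Sibling for proof at L2: 564
L4: h(876,925)=(876*31+925)%997=165 [pair 0] -> [165]
  Sibling for proof at L3: 925
Root: 165
Proof path (sibling hashes from leaf to root): [67, 201, 564, 925]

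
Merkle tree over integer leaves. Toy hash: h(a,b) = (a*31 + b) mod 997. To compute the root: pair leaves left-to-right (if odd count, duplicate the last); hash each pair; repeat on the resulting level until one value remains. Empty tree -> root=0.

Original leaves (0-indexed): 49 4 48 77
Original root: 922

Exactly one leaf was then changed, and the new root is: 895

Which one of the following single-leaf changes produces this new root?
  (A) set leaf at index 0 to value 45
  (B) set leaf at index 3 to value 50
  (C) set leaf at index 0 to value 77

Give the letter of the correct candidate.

Answer: B

Derivation:
Original leaves: [49, 4, 48, 77]
Target new root: 895
Try each candidate change and compute the resulting root:
Candidate A: set leaf[0] = 45 -> leaves = [45, 4, 48, 77]
  L0: [45, 4, 48, 77]
  L1: h(45,4)=(45*31+4)%997=402 h(48,77)=(48*31+77)%997=568 -> [402, 568]
  L2: h(402,568)=(402*31+568)%997=69 -> [69]
  root = 69 != target 895
Candidate B: set leaf[3] = 50 -> leaves = [49, 4, 48, 50]
  L0: [49, 4, 48, 50]
  L1: h(49,4)=(49*31+4)%997=526 h(48,50)=(48*31+50)%997=541 -> [526, 541]
  L2: h(526,541)=(526*31+541)%997=895 -> [895]
  root = 895 == target 895  ** MATCH **
Candidate C: set leaf[0] = 77 -> leaves = [77, 4, 48, 77]
  L0: [77, 4, 48, 77]
  L1: h(77,4)=(77*31+4)%997=397 h(48,77)=(48*31+77)%997=568 -> [397, 568]
  L2: h(397,568)=(397*31+568)%997=911 -> [911]
  root = 911 != target 895
Candidate B produces the target root.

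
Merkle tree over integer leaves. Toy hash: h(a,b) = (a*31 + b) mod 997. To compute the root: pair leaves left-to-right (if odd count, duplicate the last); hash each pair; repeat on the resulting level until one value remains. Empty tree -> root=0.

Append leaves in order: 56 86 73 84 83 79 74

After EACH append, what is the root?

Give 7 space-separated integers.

After append 56 (leaves=[56]):
  L0: [56]
  root=56
After append 86 (leaves=[56, 86]):
  L0: [56, 86]
  L1: h(56,86)=(56*31+86)%997=825 -> [825]
  root=825
After append 73 (leaves=[56, 86, 73]):
  L0: [56, 86, 73]
  L1: h(56,86)=(56*31+86)%997=825 h(73,73)=(73*31+73)%997=342 -> [825, 342]
  L2: h(825,342)=(825*31+342)%997=992 -> [992]
  root=992
After append 84 (leaves=[56, 86, 73, 84]):
  L0: [56, 86, 73, 84]
  L1: h(56,86)=(56*31+86)%997=825 h(73,84)=(73*31+84)%997=353 -> [825, 353]
  L2: h(825,353)=(825*31+353)%997=6 -> [6]
  root=6
After append 83 (leaves=[56, 86, 73, 84, 83]):
  L0: [56, 86, 73, 84, 83]
  L1: h(56,86)=(56*31+86)%997=825 h(73,84)=(73*31+84)%997=353 h(83,83)=(83*31+83)%997=662 -> [825, 353, 662]
  L2: h(825,353)=(825*31+353)%997=6 h(662,662)=(662*31+662)%997=247 -> [6, 247]
  L3: h(6,247)=(6*31+247)%997=433 -> [433]
  root=433
After append 79 (leaves=[56, 86, 73, 84, 83, 79]):
  L0: [56, 86, 73, 84, 83, 79]
  L1: h(56,86)=(56*31+86)%997=825 h(73,84)=(73*31+84)%997=353 h(83,79)=(83*31+79)%997=658 -> [825, 353, 658]
  L2: h(825,353)=(825*31+353)%997=6 h(658,658)=(658*31+658)%997=119 -> [6, 119]
  L3: h(6,119)=(6*31+119)%997=305 -> [305]
  root=305
After append 74 (leaves=[56, 86, 73, 84, 83, 79, 74]):
  L0: [56, 86, 73, 84, 83, 79, 74]
  L1: h(56,86)=(56*31+86)%997=825 h(73,84)=(73*31+84)%997=353 h(83,79)=(83*31+79)%997=658 h(74,74)=(74*31+74)%997=374 -> [825, 353, 658, 374]
  L2: h(825,353)=(825*31+353)%997=6 h(658,374)=(658*31+374)%997=832 -> [6, 832]
  L3: h(6,832)=(6*31+832)%997=21 -> [21]
  root=21

Answer: 56 825 992 6 433 305 21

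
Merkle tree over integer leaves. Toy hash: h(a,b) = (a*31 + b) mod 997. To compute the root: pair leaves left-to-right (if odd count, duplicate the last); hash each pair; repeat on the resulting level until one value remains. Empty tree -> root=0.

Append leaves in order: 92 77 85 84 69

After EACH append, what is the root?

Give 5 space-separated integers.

Answer: 92 935 798 797 648

Derivation:
After append 92 (leaves=[92]):
  L0: [92]
  root=92
After append 77 (leaves=[92, 77]):
  L0: [92, 77]
  L1: h(92,77)=(92*31+77)%997=935 -> [935]
  root=935
After append 85 (leaves=[92, 77, 85]):
  L0: [92, 77, 85]
  L1: h(92,77)=(92*31+77)%997=935 h(85,85)=(85*31+85)%997=726 -> [935, 726]
  L2: h(935,726)=(935*31+726)%997=798 -> [798]
  root=798
After append 84 (leaves=[92, 77, 85, 84]):
  L0: [92, 77, 85, 84]
  L1: h(92,77)=(92*31+77)%997=935 h(85,84)=(85*31+84)%997=725 -> [935, 725]
  L2: h(935,725)=(935*31+725)%997=797 -> [797]
  root=797
After append 69 (leaves=[92, 77, 85, 84, 69]):
  L0: [92, 77, 85, 84, 69]
  L1: h(92,77)=(92*31+77)%997=935 h(85,84)=(85*31+84)%997=725 h(69,69)=(69*31+69)%997=214 -> [935, 725, 214]
  L2: h(935,725)=(935*31+725)%997=797 h(214,214)=(214*31+214)%997=866 -> [797, 866]
  L3: h(797,866)=(797*31+866)%997=648 -> [648]
  root=648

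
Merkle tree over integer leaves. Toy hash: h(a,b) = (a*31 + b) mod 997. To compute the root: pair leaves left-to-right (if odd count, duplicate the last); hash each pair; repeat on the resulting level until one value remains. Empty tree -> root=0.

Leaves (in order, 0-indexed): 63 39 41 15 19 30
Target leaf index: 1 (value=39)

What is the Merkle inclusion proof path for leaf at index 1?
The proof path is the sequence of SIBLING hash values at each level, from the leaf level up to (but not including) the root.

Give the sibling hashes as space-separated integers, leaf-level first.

L0 (leaves): [63, 39, 41, 15, 19, 30], target index=1
L1: h(63,39)=(63*31+39)%997=995 [pair 0] h(41,15)=(41*31+15)%997=289 [pair 1] h(19,30)=(19*31+30)%997=619 [pair 2] -> [995, 289, 619]
  Sibling for proof at L0: 63
L2: h(995,289)=(995*31+289)%997=227 [pair 0] h(619,619)=(619*31+619)%997=865 [pair 1] -> [227, 865]
  Sibling for proof at L1: 289
L3: h(227,865)=(227*31+865)%997=923 [pair 0] -> [923]
  Sibling for proof at L2: 865
Root: 923
Proof path (sibling hashes from leaf to root): [63, 289, 865]

Answer: 63 289 865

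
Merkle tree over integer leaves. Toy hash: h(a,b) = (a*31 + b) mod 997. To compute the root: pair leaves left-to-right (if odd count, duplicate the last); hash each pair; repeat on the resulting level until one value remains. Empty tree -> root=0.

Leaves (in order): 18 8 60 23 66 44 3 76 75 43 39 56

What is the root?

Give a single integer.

Answer: 963

Derivation:
L0: [18, 8, 60, 23, 66, 44, 3, 76, 75, 43, 39, 56]
L1: h(18,8)=(18*31+8)%997=566 h(60,23)=(60*31+23)%997=886 h(66,44)=(66*31+44)%997=96 h(3,76)=(3*31+76)%997=169 h(75,43)=(75*31+43)%997=374 h(39,56)=(39*31+56)%997=268 -> [566, 886, 96, 169, 374, 268]
L2: h(566,886)=(566*31+886)%997=486 h(96,169)=(96*31+169)%997=154 h(374,268)=(374*31+268)%997=895 -> [486, 154, 895]
L3: h(486,154)=(486*31+154)%997=265 h(895,895)=(895*31+895)%997=724 -> [265, 724]
L4: h(265,724)=(265*31+724)%997=963 -> [963]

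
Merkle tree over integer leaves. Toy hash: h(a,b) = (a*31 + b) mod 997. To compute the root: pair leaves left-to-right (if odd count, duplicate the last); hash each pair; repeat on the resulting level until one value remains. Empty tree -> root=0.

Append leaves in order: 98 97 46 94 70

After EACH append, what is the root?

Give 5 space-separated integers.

After append 98 (leaves=[98]):
  L0: [98]
  root=98
After append 97 (leaves=[98, 97]):
  L0: [98, 97]
  L1: h(98,97)=(98*31+97)%997=144 -> [144]
  root=144
After append 46 (leaves=[98, 97, 46]):
  L0: [98, 97, 46]
  L1: h(98,97)=(98*31+97)%997=144 h(46,46)=(46*31+46)%997=475 -> [144, 475]
  L2: h(144,475)=(144*31+475)%997=951 -> [951]
  root=951
After append 94 (leaves=[98, 97, 46, 94]):
  L0: [98, 97, 46, 94]
  L1: h(98,97)=(98*31+97)%997=144 h(46,94)=(46*31+94)%997=523 -> [144, 523]
  L2: h(144,523)=(144*31+523)%997=2 -> [2]
  root=2
After append 70 (leaves=[98, 97, 46, 94, 70]):
  L0: [98, 97, 46, 94, 70]
  L1: h(98,97)=(98*31+97)%997=144 h(46,94)=(46*31+94)%997=523 h(70,70)=(70*31+70)%997=246 -> [144, 523, 246]
  L2: h(144,523)=(144*31+523)%997=2 h(246,246)=(246*31+246)%997=893 -> [2, 893]
  L3: h(2,893)=(2*31+893)%997=955 -> [955]
  root=955

Answer: 98 144 951 2 955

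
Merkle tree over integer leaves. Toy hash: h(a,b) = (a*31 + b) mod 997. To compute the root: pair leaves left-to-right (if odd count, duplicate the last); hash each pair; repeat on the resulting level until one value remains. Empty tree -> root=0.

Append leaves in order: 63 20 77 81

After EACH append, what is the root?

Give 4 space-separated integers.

After append 63 (leaves=[63]):
  L0: [63]
  root=63
After append 20 (leaves=[63, 20]):
  L0: [63, 20]
  L1: h(63,20)=(63*31+20)%997=976 -> [976]
  root=976
After append 77 (leaves=[63, 20, 77]):
  L0: [63, 20, 77]
  L1: h(63,20)=(63*31+20)%997=976 h(77,77)=(77*31+77)%997=470 -> [976, 470]
  L2: h(976,470)=(976*31+470)%997=816 -> [816]
  root=816
After append 81 (leaves=[63, 20, 77, 81]):
  L0: [63, 20, 77, 81]
  L1: h(63,20)=(63*31+20)%997=976 h(77,81)=(77*31+81)%997=474 -> [976, 474]
  L2: h(976,474)=(976*31+474)%997=820 -> [820]
  root=820

Answer: 63 976 816 820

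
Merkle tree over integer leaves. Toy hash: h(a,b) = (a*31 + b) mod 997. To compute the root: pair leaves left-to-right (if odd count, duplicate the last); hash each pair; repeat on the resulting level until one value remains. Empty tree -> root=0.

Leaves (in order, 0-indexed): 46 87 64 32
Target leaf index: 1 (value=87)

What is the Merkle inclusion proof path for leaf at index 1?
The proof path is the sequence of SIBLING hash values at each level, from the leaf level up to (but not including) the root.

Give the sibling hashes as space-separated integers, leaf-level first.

L0 (leaves): [46, 87, 64, 32], target index=1
L1: h(46,87)=(46*31+87)%997=516 [pair 0] h(64,32)=(64*31+32)%997=22 [pair 1] -> [516, 22]
  Sibling for proof at L0: 46
L2: h(516,22)=(516*31+22)%997=66 [pair 0] -> [66]
  Sibling for proof at L1: 22
Root: 66
Proof path (sibling hashes from leaf to root): [46, 22]

Answer: 46 22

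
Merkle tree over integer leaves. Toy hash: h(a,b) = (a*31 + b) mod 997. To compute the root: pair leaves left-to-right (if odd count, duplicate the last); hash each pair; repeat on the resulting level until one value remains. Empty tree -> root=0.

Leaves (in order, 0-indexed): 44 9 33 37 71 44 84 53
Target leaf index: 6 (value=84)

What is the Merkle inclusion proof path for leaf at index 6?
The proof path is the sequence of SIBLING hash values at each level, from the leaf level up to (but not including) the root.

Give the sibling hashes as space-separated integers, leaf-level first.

Answer: 53 251 752

Derivation:
L0 (leaves): [44, 9, 33, 37, 71, 44, 84, 53], target index=6
L1: h(44,9)=(44*31+9)%997=376 [pair 0] h(33,37)=(33*31+37)%997=63 [pair 1] h(71,44)=(71*31+44)%997=251 [pair 2] h(84,53)=(84*31+53)%997=663 [pair 3] -> [376, 63, 251, 663]
  Sibling for proof at L0: 53
L2: h(376,63)=(376*31+63)%997=752 [pair 0] h(251,663)=(251*31+663)%997=468 [pair 1] -> [752, 468]
  Sibling for proof at L1: 251
L3: h(752,468)=(752*31+468)%997=849 [pair 0] -> [849]
  Sibling for proof at L2: 752
Root: 849
Proof path (sibling hashes from leaf to root): [53, 251, 752]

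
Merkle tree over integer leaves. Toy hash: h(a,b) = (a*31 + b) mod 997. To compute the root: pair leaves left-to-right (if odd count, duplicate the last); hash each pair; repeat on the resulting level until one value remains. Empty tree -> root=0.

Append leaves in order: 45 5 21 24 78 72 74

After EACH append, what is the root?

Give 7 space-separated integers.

Answer: 45 403 204 207 547 355 233

Derivation:
After append 45 (leaves=[45]):
  L0: [45]
  root=45
After append 5 (leaves=[45, 5]):
  L0: [45, 5]
  L1: h(45,5)=(45*31+5)%997=403 -> [403]
  root=403
After append 21 (leaves=[45, 5, 21]):
  L0: [45, 5, 21]
  L1: h(45,5)=(45*31+5)%997=403 h(21,21)=(21*31+21)%997=672 -> [403, 672]
  L2: h(403,672)=(403*31+672)%997=204 -> [204]
  root=204
After append 24 (leaves=[45, 5, 21, 24]):
  L0: [45, 5, 21, 24]
  L1: h(45,5)=(45*31+5)%997=403 h(21,24)=(21*31+24)%997=675 -> [403, 675]
  L2: h(403,675)=(403*31+675)%997=207 -> [207]
  root=207
After append 78 (leaves=[45, 5, 21, 24, 78]):
  L0: [45, 5, 21, 24, 78]
  L1: h(45,5)=(45*31+5)%997=403 h(21,24)=(21*31+24)%997=675 h(78,78)=(78*31+78)%997=502 -> [403, 675, 502]
  L2: h(403,675)=(403*31+675)%997=207 h(502,502)=(502*31+502)%997=112 -> [207, 112]
  L3: h(207,112)=(207*31+112)%997=547 -> [547]
  root=547
After append 72 (leaves=[45, 5, 21, 24, 78, 72]):
  L0: [45, 5, 21, 24, 78, 72]
  L1: h(45,5)=(45*31+5)%997=403 h(21,24)=(21*31+24)%997=675 h(78,72)=(78*31+72)%997=496 -> [403, 675, 496]
  L2: h(403,675)=(403*31+675)%997=207 h(496,496)=(496*31+496)%997=917 -> [207, 917]
  L3: h(207,917)=(207*31+917)%997=355 -> [355]
  root=355
After append 74 (leaves=[45, 5, 21, 24, 78, 72, 74]):
  L0: [45, 5, 21, 24, 78, 72, 74]
  L1: h(45,5)=(45*31+5)%997=403 h(21,24)=(21*31+24)%997=675 h(78,72)=(78*31+72)%997=496 h(74,74)=(74*31+74)%997=374 -> [403, 675, 496, 374]
  L2: h(403,675)=(403*31+675)%997=207 h(496,374)=(496*31+374)%997=795 -> [207, 795]
  L3: h(207,795)=(207*31+795)%997=233 -> [233]
  root=233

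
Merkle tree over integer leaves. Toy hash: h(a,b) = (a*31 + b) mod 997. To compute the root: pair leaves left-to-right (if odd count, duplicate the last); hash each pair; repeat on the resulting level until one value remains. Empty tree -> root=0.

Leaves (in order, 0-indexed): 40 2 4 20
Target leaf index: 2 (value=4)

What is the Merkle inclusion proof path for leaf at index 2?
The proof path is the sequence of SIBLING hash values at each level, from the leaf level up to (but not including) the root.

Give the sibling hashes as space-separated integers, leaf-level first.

L0 (leaves): [40, 2, 4, 20], target index=2
L1: h(40,2)=(40*31+2)%997=245 [pair 0] h(4,20)=(4*31+20)%997=144 [pair 1] -> [245, 144]
  Sibling for proof at L0: 20
L2: h(245,144)=(245*31+144)%997=760 [pair 0] -> [760]
  Sibling for proof at L1: 245
Root: 760
Proof path (sibling hashes from leaf to root): [20, 245]

Answer: 20 245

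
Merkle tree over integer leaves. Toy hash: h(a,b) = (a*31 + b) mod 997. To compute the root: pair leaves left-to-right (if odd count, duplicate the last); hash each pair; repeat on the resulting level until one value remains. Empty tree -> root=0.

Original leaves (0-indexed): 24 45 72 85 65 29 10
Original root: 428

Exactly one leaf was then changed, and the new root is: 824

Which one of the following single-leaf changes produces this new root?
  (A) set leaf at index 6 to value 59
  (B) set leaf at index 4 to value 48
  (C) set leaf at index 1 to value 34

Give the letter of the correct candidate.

Answer: C

Derivation:
Original leaves: [24, 45, 72, 85, 65, 29, 10]
Target new root: 824
Try each candidate change and compute the resulting root:
Candidate A: set leaf[6] = 59 -> leaves = [24, 45, 72, 85, 65, 29, 59]
  L0: [24, 45, 72, 85, 65, 29, 59]
  L1: h(24,45)=(24*31+45)%997=789 h(72,85)=(72*31+85)%997=323 h(65,29)=(65*31+29)%997=50 h(59,59)=(59*31+59)%997=891 -> [789, 323, 50, 891]
  L2: h(789,323)=(789*31+323)%997=854 h(50,891)=(50*31+891)%997=447 -> [854, 447]
  L3: h(854,447)=(854*31+447)%997=2 -> [2]
  root = 2 != target 824
Candidate B: set leaf[4] = 48 -> leaves = [24, 45, 72, 85, 48, 29, 10]
  L0: [24, 45, 72, 85, 48, 29, 10]
  L1: h(24,45)=(24*31+45)%997=789 h(72,85)=(72*31+85)%997=323 h(48,29)=(48*31+29)%997=520 h(10,10)=(10*31+10)%997=320 -> [789, 323, 520, 320]
  L2: h(789,323)=(789*31+323)%997=854 h(520,320)=(520*31+320)%997=488 -> [854, 488]
  L3: h(854,488)=(854*31+488)%997=43 -> [43]
  root = 43 != target 824
Candidate C: set leaf[1] = 34 -> leaves = [24, 34, 72, 85, 65, 29, 10]
  L0: [24, 34, 72, 85, 65, 29, 10]
  L1: h(24,34)=(24*31+34)%997=778 h(72,85)=(72*31+85)%997=323 h(65,29)=(65*31+29)%997=50 h(10,10)=(10*31+10)%997=320 -> [778, 323, 50, 320]
  L2: h(778,323)=(778*31+323)%997=513 h(50,320)=(50*31+320)%997=873 -> [513, 873]
  L3: h(513,873)=(513*31+873)%997=824 -> [824]
  root = 824 == target 824  ** MATCH **
Candidate C produces the target root.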